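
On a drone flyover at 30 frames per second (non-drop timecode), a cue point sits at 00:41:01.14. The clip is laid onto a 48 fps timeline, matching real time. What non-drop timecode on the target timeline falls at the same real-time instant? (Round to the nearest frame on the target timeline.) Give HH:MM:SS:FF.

Source frame index: (0×3600 + 41×60 + 1) × 30 + 14 = 73844.
Real time: 73844 / (30) = 36922/15 s.
Target frame: (36922/15) × (48) = 590752/5 ≈ 118150.400 → 118150.
At 48 labels/s: frame 118150 → 00:41:01:22.

00:41:01:22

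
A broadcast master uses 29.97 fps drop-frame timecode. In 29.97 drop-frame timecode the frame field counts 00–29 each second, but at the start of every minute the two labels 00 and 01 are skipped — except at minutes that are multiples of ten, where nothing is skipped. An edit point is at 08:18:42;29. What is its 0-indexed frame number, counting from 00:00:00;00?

Complete 10-minute blocks: 49, each 17982 frames → 881118.
Remaining 8 whole minutes in the current block: 1800 + 7 × 1798 = 14386 frames.
Within the current minute: 42 × 30 + 29 − 2 = 1287 (labels ;00/;01 skipped at this minute). Total = 881118 + 14386 + 1287 = 896791.

896791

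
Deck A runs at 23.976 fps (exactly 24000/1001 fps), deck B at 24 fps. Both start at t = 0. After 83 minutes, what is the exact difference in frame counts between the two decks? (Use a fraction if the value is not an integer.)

119520/1001 frames

83 min = 4980 s.
A emits 24000/1001 × 4980 = 119520000/1001 frames; B emits 24 × 4980 = 119520.
Difference = 119520/1001 frames (≈ 119.4006); B is ahead of A.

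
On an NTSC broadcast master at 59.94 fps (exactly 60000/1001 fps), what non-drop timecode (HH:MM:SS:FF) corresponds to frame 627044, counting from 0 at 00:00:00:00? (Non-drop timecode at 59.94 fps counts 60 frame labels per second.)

627044 ÷ 60 = 10450 full seconds, remainder 44 frames.
10450 s = 2 h 54 min 10 s.
Timecode: 02:54:10:44.

02:54:10:44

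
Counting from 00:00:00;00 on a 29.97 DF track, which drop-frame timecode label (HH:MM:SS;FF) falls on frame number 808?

00:00:26;28

Each 10-minute DF block holds 10 × 60 × 30 − 9 × 2 = 17982 frames. 808 ÷ 17982 → 0 full blocks, remainder 808.
Within the partial block the first minute is 1800 frames and each further minute 1798, so 0 further minute boundaries passed. Total skipped labels = 18 × 0 + 2 × 0 = 0.
Non-drop label index = 808 + 0 = 808; at 30 labels/s that is 00:00:26:28, i.e. DF 00:00:26;28.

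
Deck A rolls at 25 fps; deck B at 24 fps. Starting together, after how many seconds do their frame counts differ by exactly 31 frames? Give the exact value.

The gap grows by |24 − 25| = 1 frame per second.
Time for a 31-frame gap: 31 ÷ (1) = 31 s.

31 seconds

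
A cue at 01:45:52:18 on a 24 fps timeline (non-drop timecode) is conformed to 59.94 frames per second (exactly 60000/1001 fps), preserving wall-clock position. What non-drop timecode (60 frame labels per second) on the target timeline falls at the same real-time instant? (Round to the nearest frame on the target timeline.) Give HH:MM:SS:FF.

Source frame index: (1×3600 + 45×60 + 52) × 24 + 18 = 152466.
Real time: 152466 / (24) = 25411/4 s.
Target frame: (25411/4) × (60000/1001) = 381165000/1001 ≈ 380784.216 → 380784.
At 60 labels/s: frame 380784 → 01:45:46:24.

01:45:46:24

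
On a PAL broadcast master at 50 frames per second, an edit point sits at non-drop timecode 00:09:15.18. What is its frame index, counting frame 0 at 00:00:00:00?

Total seconds to the label: (0 × 3600 + 9 × 60 + 15) = 555.
Frame index = 555 × 50 + 18 = 27768.

27768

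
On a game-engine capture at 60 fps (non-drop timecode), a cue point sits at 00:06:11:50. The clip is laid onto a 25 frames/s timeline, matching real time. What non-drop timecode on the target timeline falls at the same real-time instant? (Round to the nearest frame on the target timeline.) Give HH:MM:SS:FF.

00:06:11:21

Source frame index: (0×3600 + 6×60 + 11) × 60 + 50 = 22310.
Real time: 22310 / (60) = 2231/6 s.
Target frame: (2231/6) × (25) = 55775/6 ≈ 9295.833 → 9296.
At 25 labels/s: frame 9296 → 00:06:11:21.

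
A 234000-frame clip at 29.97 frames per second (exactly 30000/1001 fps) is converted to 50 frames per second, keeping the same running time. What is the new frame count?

390390 frames

Target frames = source frames × (target rate / source rate) = 234000 × (50)/(30000/1001) = 234000 × 1001/600 = 390390.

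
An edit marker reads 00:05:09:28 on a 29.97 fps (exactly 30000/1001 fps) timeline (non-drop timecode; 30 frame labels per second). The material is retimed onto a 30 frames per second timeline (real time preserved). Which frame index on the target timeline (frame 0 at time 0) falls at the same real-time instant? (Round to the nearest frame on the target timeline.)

Source frame index: (0×3600 + 5×60 + 9) × 30 + 28 = 9298.
Real time: 9298 / (30000/1001) = 4653649/15000 s.
Target frame: (4653649/15000) × (30) = 4653649/500 ≈ 9307.298 → 9307.

frame 9307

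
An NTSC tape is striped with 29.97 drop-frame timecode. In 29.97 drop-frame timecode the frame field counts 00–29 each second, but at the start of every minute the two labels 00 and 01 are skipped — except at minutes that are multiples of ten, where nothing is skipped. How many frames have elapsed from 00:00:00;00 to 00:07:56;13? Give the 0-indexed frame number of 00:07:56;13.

As if non-drop at 30 labels/s: (0 × 3600 + 7 × 60 + 56) × 30 + 13 = 14293.
Minute boundaries passed: 7; those not divisible by 10: 7 − 0 = 7; dropped labels = 2 × 7 = 14.
Actual frame index = 14293 − 14 = 14279.

14279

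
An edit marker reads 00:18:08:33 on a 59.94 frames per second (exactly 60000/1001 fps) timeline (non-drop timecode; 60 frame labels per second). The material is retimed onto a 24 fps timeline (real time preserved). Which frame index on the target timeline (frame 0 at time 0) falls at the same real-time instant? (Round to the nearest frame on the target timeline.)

Source frame index: (0×3600 + 18×60 + 8) × 60 + 33 = 65313.
Real time: 65313 / (60000/1001) = 21792771/20000 s.
Target frame: (21792771/20000) × (24) = 65378313/2500 ≈ 26151.325 → 26151.

frame 26151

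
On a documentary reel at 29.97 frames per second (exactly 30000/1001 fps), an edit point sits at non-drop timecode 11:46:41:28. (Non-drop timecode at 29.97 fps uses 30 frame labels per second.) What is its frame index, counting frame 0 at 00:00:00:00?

Total seconds to the label: (11 × 3600 + 46 × 60 + 41) = 42401.
Frame index = 42401 × 30 + 28 = 1272058.

1272058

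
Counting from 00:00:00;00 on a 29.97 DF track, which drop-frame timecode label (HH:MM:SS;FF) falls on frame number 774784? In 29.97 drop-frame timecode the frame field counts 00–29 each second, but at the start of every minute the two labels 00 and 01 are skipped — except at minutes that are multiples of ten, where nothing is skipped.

Ten DF minutes hold 17982 frames, so frame 774784 lies in block 43 (frames 773226–791207) with 1558 frames into that block.
The block's first minute is 1800 frames and the rest 1798 each; 1558 frames reaches minute 0, so 43 × 18 + 0 × 2 = 774 labels have been skipped so far.
Adding those back, label number 774784 + 774 = 775558 at 30 labels/s is 25851 s + 28 f = 7 h 10 min 51 s frame 28, i.e. 07:10:51;28.

07:10:51;28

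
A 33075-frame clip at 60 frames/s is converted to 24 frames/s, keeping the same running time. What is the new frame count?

13230 frames

Target frames = source frames × (target rate / source rate) = 33075 × (24)/(60) = 33075 × 2/5 = 13230.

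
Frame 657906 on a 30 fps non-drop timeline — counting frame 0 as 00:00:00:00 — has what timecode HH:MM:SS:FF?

06:05:30:06

657906 ÷ 30 = 21930 full seconds, remainder 6 frames.
21930 s = 6 h 5 min 30 s.
Timecode: 06:05:30:06.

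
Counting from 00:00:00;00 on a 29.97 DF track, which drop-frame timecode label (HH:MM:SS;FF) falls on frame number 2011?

00:01:07;03

Ten DF minutes hold 17982 frames, so frame 2011 lies in block 0 (frames 0–17981) with 2011 frames into that block.
The block's first minute is 1800 frames and the rest 1798 each; 2011 frames reaches minute 1, so 0 × 18 + 1 × 2 = 2 labels have been skipped so far.
Adding those back, label number 2011 + 2 = 2013 at 30 labels/s is 67 s + 3 f = 0 h 1 min 7 s frame 3, i.e. 00:01:07;03.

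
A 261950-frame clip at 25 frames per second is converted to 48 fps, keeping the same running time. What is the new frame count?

502944 frames

Target frames = source frames × (target rate / source rate) = 261950 × (48)/(25) = 261950 × 48/25 = 502944.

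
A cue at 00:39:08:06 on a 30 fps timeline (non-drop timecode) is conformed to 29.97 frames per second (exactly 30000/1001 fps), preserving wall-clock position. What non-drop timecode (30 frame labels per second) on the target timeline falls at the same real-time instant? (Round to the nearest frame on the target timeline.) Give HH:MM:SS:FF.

00:39:05:26

Source frame index: (0×3600 + 39×60 + 8) × 30 + 6 = 70446.
Real time: 70446 / (30) = 11741/5 s.
Target frame: (11741/5) × (30000/1001) = 70446000/1001 ≈ 70375.624 → 70376.
At 30 labels/s: frame 70376 → 00:39:05:26.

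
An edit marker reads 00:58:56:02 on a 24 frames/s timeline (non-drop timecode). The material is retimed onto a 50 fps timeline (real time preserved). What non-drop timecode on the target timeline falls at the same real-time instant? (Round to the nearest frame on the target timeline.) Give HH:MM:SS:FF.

Source frame index: (0×3600 + 58×60 + 56) × 24 + 2 = 84866.
Real time: 84866 / (24) = 42433/12 s.
Target frame: (42433/12) × (50) = 1060825/6 ≈ 176804.167 → 176804.
At 50 labels/s: frame 176804 → 00:58:56:04.

00:58:56:04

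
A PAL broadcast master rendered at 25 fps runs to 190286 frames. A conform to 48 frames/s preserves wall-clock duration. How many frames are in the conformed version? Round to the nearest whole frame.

Frames at target rate = 190286 × (48) / (25) = 9133728/25 ≈ 365349.120.
Nearest whole frame: 365349.

365349 frames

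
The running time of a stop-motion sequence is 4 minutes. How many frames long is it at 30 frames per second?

7200 frames

4 min = 240 s.
Frames = 240 × 30 = 7200.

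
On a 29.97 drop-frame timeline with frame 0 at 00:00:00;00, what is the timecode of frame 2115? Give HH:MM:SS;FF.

00:01:10;17

Ten DF minutes hold 17982 frames, so frame 2115 lies in block 0 (frames 0–17981) with 2115 frames into that block.
The block's first minute is 1800 frames and the rest 1798 each; 2115 frames reaches minute 1, so 0 × 18 + 1 × 2 = 2 labels have been skipped so far.
Adding those back, label number 2115 + 2 = 2117 at 30 labels/s is 70 s + 17 f = 0 h 1 min 10 s frame 17, i.e. 00:01:10;17.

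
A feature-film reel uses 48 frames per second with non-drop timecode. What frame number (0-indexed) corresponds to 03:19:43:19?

575203

Total seconds to the label: (3 × 3600 + 19 × 60 + 43) = 11983.
Frame index = 11983 × 48 + 19 = 575203.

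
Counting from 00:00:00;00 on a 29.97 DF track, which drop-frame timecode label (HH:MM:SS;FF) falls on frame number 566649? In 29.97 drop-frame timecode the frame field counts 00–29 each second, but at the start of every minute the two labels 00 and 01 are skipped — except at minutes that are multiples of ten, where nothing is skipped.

05:15:07;07

Ten DF minutes hold 17982 frames, so frame 566649 lies in block 31 (frames 557442–575423) with 9207 frames into that block.
The block's first minute is 1800 frames and the rest 1798 each; 9207 frames reaches minute 5, so 31 × 18 + 5 × 2 = 568 labels have been skipped so far.
Adding those back, label number 566649 + 568 = 567217 at 30 labels/s is 18907 s + 7 f = 5 h 15 min 7 s frame 7, i.e. 05:15:07;07.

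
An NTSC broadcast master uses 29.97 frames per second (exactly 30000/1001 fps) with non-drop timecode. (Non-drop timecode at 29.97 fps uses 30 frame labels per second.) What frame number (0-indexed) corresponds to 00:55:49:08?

Total seconds to the label: (0 × 3600 + 55 × 60 + 49) = 3349.
Frame index = 3349 × 30 + 8 = 100478.

100478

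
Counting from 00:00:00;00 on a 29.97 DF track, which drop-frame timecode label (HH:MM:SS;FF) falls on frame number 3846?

00:02:08;10

Ten DF minutes hold 17982 frames, so frame 3846 lies in block 0 (frames 0–17981) with 3846 frames into that block.
The block's first minute is 1800 frames and the rest 1798 each; 3846 frames reaches minute 2, so 0 × 18 + 2 × 2 = 4 labels have been skipped so far.
Adding those back, label number 3846 + 4 = 3850 at 30 labels/s is 128 s + 10 f = 0 h 2 min 8 s frame 10, i.e. 00:02:08;10.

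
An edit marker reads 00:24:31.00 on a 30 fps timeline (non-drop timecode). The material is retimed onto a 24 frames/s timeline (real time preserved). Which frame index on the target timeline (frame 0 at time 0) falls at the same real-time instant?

Source frame index: (0×3600 + 24×60 + 31) × 30 + 0 = 44130.
Real time: 44130 / (30) = 1471 s.
Target frame: (1471) × (24) = 35304.

frame 35304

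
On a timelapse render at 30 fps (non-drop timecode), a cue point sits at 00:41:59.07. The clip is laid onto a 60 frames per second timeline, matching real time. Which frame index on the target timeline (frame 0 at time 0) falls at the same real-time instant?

Source frame index: (0×3600 + 41×60 + 59) × 30 + 7 = 75577.
Real time: 75577 / (30) = 75577/30 s.
Target frame: (75577/30) × (60) = 151154.

frame 151154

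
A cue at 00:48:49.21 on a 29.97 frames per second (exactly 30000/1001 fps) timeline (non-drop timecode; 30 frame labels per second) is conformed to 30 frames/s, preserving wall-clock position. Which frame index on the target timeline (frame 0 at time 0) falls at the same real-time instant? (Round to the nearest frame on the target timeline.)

frame 87979

Source frame index: (0×3600 + 48×60 + 49) × 30 + 21 = 87891.
Real time: 87891 / (30000/1001) = 29326297/10000 s.
Target frame: (29326297/10000) × (30) = 87978891/1000 ≈ 87978.891 → 87979.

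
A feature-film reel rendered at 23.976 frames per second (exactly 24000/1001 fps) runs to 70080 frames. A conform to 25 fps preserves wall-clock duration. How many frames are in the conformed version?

73073 frames

Target frames = source frames × (target rate / source rate) = 70080 × (25)/(24000/1001) = 70080 × 1001/960 = 73073.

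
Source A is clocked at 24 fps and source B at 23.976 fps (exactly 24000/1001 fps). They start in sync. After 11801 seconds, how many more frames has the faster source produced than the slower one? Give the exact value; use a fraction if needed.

283224/1001 frames

A emits 24 × 11801 = 283224 frames; B emits 24000/1001 × 11801 = 283224000/1001.
Difference = 283224/1001 frames (≈ 282.9411); B is behind A.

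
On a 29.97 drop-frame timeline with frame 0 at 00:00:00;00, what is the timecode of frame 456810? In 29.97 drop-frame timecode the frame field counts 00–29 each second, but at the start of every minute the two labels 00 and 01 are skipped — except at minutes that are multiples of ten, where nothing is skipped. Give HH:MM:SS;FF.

Each 10-minute DF block holds 10 × 60 × 30 − 9 × 2 = 17982 frames. 456810 ÷ 17982 → 25 full blocks, remainder 7260.
Within the partial block the first minute is 1800 frames and each further minute 1798, so 4 further minute boundaries passed. Total skipped labels = 18 × 25 + 2 × 4 = 458.
Non-drop label index = 456810 + 458 = 457268; at 30 labels/s that is 04:14:02:08, i.e. DF 04:14:02;08.

04:14:02;08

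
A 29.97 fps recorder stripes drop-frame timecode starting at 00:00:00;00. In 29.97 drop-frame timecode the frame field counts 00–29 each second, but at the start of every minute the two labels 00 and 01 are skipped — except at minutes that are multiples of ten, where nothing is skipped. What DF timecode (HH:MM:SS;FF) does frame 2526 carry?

Ten DF minutes hold 17982 frames, so frame 2526 lies in block 0 (frames 0–17981) with 2526 frames into that block.
The block's first minute is 1800 frames and the rest 1798 each; 2526 frames reaches minute 1, so 0 × 18 + 1 × 2 = 2 labels have been skipped so far.
Adding those back, label number 2526 + 2 = 2528 at 30 labels/s is 84 s + 8 f = 0 h 1 min 24 s frame 8, i.e. 00:01:24;08.

00:01:24;08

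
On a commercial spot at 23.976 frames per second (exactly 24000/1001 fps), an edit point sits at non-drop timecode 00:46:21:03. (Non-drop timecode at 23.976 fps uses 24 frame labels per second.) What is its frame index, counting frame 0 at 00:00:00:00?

66747

Total seconds to the label: (0 × 3600 + 46 × 60 + 21) = 2781.
Frame index = 2781 × 24 + 3 = 66747.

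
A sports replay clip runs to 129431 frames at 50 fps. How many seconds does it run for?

2588.62 seconds

Running time = 129431 / (50) = 2588.62 s.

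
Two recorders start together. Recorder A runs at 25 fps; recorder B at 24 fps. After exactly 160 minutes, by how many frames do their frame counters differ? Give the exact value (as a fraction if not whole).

160 min = 9600 s.
A emits 25 × 9600 = 240000 frames; B emits 24 × 9600 = 230400.
Difference = 9600 frames; B is behind A.

9600 frames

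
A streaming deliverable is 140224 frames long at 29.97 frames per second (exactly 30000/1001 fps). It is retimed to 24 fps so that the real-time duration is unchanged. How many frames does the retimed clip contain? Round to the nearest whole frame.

Frames at target rate = 140224 × (24) / (30000/1001) = 70182112/625 ≈ 112291.379.
Nearest whole frame: 112291.

112291 frames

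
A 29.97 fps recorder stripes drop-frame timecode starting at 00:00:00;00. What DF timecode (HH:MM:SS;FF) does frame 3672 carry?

Ten DF minutes hold 17982 frames, so frame 3672 lies in block 0 (frames 0–17981) with 3672 frames into that block.
The block's first minute is 1800 frames and the rest 1798 each; 3672 frames reaches minute 2, so 0 × 18 + 2 × 2 = 4 labels have been skipped so far.
Adding those back, label number 3672 + 4 = 3676 at 30 labels/s is 122 s + 16 f = 0 h 2 min 2 s frame 16, i.e. 00:02:02;16.

00:02:02;16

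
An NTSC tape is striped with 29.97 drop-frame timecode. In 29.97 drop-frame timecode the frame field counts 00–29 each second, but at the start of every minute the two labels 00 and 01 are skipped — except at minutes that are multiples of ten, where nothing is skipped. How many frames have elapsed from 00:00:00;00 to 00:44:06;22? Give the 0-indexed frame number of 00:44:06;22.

Complete 10-minute blocks: 4, each 17982 frames → 71928.
Remaining 4 whole minutes in the current block: 1800 + 3 × 1798 = 7194 frames.
Within the current minute: 6 × 30 + 22 − 2 = 200 (labels ;00/;01 skipped at this minute). Total = 71928 + 7194 + 200 = 79322.

79322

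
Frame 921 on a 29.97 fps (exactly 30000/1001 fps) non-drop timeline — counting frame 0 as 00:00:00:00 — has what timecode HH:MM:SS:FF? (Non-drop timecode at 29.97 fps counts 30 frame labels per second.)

921 ÷ 30 = 30 full seconds, remainder 21 frames.
30 s = 0 h 0 min 30 s.
Timecode: 00:00:30:21.

00:00:30:21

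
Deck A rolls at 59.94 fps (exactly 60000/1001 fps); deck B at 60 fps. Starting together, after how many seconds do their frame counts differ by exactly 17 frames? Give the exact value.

The gap grows by |60 − 60000/1001| = 60/1001 frames per second.
Time for a 17-frame gap: 17 ÷ (60/1001) = 17017/60 s.

17017/60 seconds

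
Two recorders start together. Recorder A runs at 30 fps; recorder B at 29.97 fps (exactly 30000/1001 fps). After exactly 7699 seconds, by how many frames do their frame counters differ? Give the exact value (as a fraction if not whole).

A emits 30 × 7699 = 230970 frames; B emits 30000/1001 × 7699 = 230970000/1001.
Difference = 230970/1001 frames (≈ 230.7393); B is behind A.

230970/1001 frames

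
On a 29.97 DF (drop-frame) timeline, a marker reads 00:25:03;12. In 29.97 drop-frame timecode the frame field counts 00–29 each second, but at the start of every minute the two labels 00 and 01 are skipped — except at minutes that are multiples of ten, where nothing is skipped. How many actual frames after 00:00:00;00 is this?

As if non-drop at 30 labels/s: (0 × 3600 + 25 × 60 + 3) × 30 + 12 = 45102.
Minute boundaries passed: 25; those not divisible by 10: 25 − 2 = 23; dropped labels = 2 × 23 = 46.
Actual frame index = 45102 − 46 = 45056.

45056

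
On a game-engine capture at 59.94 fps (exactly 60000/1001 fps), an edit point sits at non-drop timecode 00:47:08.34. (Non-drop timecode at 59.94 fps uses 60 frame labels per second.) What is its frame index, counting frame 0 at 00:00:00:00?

Total seconds to the label: (0 × 3600 + 47 × 60 + 8) = 2828.
Frame index = 2828 × 60 + 34 = 169714.

169714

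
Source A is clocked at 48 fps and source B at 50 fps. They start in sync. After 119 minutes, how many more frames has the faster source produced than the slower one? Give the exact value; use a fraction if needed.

14280 frames

119 min = 7140 s.
A emits 48 × 7140 = 342720 frames; B emits 50 × 7140 = 357000.
Difference = 14280 frames; B is ahead of A.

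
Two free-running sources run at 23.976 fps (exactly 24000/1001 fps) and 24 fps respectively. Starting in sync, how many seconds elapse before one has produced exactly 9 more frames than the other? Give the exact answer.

The gap grows by |24 − 24000/1001| = 24/1001 frames per second.
Time for a 9-frame gap: 9 ÷ (24/1001) = 375.375 s.

375.375 seconds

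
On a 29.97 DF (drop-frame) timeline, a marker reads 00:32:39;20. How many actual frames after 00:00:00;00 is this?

Complete 10-minute blocks: 3, each 17982 frames → 53946.
Remaining 2 whole minutes in the current block: 1800 + 1 × 1798 = 3598 frames.
Within the current minute: 39 × 30 + 20 − 2 = 1188 (labels ;00/;01 skipped at this minute). Total = 53946 + 3598 + 1188 = 58732.

58732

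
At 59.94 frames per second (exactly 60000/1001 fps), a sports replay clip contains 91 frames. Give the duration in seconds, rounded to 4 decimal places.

1.5182 seconds

Running time = 91 × 1001/60000 = 91091/60000 s ≈ 1.5182 s.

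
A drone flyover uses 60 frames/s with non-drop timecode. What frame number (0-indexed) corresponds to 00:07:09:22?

Total seconds to the label: (0 × 3600 + 7 × 60 + 9) = 429.
Frame index = 429 × 60 + 22 = 25762.

25762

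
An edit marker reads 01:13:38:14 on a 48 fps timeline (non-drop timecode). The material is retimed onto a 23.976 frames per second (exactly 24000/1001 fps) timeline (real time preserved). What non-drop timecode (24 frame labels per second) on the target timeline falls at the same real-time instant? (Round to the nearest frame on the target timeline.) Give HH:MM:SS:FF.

Source frame index: (1×3600 + 13×60 + 38) × 48 + 14 = 212078.
Real time: 212078 / (48) = 106039/24 s.
Target frame: (106039/24) × (24000/1001) = 106039000/1001 ≈ 105933.067 → 105933.
At 24 labels/s: frame 105933 → 01:13:33:21.

01:13:33:21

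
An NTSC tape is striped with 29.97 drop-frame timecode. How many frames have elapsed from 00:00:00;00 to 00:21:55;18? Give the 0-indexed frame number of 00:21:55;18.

39430

As if non-drop at 30 labels/s: (0 × 3600 + 21 × 60 + 55) × 30 + 18 = 39468.
Minute boundaries passed: 21; those not divisible by 10: 21 − 2 = 19; dropped labels = 2 × 19 = 38.
Actual frame index = 39468 − 38 = 39430.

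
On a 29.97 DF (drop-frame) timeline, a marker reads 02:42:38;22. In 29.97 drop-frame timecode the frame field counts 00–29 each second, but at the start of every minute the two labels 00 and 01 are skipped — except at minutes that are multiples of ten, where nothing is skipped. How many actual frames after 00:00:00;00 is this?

As if non-drop at 30 labels/s: (2 × 3600 + 42 × 60 + 38) × 30 + 22 = 292762.
Minute boundaries passed: 162; those not divisible by 10: 162 − 16 = 146; dropped labels = 2 × 146 = 292.
Actual frame index = 292762 − 292 = 292470.

292470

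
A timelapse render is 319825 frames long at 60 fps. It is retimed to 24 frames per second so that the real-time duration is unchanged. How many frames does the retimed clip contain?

127930 frames

Frames at target rate = 319825 × (24) / (60) = 127930.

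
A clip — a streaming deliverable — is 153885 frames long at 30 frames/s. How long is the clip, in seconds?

Running time = 153885 / (30) = 5129.5 s.

5129.5 seconds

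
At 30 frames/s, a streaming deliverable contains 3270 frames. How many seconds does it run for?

Running time = 3270 / (30) = 109 s.

109 seconds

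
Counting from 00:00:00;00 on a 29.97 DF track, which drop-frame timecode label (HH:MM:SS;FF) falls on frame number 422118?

03:54:44;20

Each 10-minute DF block holds 10 × 60 × 30 − 9 × 2 = 17982 frames. 422118 ÷ 17982 → 23 full blocks, remainder 8532.
Within the partial block the first minute is 1800 frames and each further minute 1798, so 4 further minute boundaries passed. Total skipped labels = 18 × 23 + 2 × 4 = 422.
Non-drop label index = 422118 + 422 = 422540; at 30 labels/s that is 03:54:44:20, i.e. DF 03:54:44;20.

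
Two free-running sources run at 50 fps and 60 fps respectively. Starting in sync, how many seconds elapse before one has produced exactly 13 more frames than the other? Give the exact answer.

1.3 seconds

The gap grows by |60 − 50| = 10 frames per second.
Time for a 13-frame gap: 13 ÷ (10) = 1.3 s.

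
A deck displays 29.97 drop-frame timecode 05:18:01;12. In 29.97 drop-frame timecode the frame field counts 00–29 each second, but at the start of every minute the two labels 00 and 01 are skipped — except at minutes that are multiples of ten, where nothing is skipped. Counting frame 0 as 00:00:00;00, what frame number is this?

571868

As if non-drop at 30 labels/s: (5 × 3600 + 18 × 60 + 1) × 30 + 12 = 572442.
Minute boundaries passed: 318; those not divisible by 10: 318 − 31 = 287; dropped labels = 2 × 287 = 574.
Actual frame index = 572442 − 574 = 571868.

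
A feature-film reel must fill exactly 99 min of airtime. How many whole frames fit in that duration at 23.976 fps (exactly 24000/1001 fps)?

142417 frames

99 min = 5940 s.
Frames = 5940 × 24000/1001 = 12960000/91 ≈ 142417.5824.
Complete frames: 142417.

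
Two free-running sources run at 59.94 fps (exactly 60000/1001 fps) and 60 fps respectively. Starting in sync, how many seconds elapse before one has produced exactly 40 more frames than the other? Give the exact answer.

The gap grows by |60 − 60000/1001| = 60/1001 frames per second.
Time for a 40-frame gap: 40 ÷ (60/1001) = 2002/3 s.

2002/3 seconds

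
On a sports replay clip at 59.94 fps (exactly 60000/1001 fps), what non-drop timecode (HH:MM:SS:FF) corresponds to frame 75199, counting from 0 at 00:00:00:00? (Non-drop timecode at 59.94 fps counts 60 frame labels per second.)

75199 ÷ 60 = 1253 full seconds, remainder 19 frames.
1253 s = 0 h 20 min 53 s.
Timecode: 00:20:53:19.

00:20:53:19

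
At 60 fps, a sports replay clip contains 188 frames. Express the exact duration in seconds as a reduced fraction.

Running time = 188 ÷ (60) = 188 × 1/60 = 47/15 s.

47/15 seconds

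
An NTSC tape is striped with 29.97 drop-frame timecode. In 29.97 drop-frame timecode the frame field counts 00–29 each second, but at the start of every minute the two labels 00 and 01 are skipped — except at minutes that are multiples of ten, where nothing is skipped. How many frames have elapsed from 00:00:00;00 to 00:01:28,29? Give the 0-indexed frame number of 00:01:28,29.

As if non-drop at 30 labels/s: (0 × 3600 + 1 × 60 + 28) × 30 + 29 = 2669.
Minute boundaries passed: 1; those not divisible by 10: 1 − 0 = 1; dropped labels = 2 × 1 = 2.
Actual frame index = 2669 − 2 = 2667.

2667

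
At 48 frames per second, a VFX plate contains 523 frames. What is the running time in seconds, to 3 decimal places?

Running time = 523 × 1/48 = 523/48 s ≈ 10.896 s.

10.896 seconds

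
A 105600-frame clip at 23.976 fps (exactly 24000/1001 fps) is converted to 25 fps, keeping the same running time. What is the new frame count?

110110 frames

Target frames = source frames × (target rate / source rate) = 105600 × (25)/(24000/1001) = 105600 × 1001/960 = 110110.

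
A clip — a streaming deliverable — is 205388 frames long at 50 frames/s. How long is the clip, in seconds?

4107.76 seconds

Running time = 205388 / (50) = 4107.76 s.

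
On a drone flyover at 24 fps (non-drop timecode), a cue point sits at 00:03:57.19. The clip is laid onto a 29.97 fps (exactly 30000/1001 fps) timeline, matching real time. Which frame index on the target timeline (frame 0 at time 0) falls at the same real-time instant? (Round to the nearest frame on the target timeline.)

Source frame index: (0×3600 + 3×60 + 57) × 24 + 19 = 5707.
Real time: 5707 / (24) = 5707/24 s.
Target frame: (5707/24) × (30000/1001) = 548750/77 ≈ 7126.623 → 7127.

frame 7127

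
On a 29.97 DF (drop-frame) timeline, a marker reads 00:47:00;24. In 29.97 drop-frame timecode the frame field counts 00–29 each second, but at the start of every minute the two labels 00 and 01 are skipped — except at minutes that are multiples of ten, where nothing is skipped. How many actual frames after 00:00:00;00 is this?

84538

As if non-drop at 30 labels/s: (0 × 3600 + 47 × 60 + 0) × 30 + 24 = 84624.
Minute boundaries passed: 47; those not divisible by 10: 47 − 4 = 43; dropped labels = 2 × 43 = 86.
Actual frame index = 84624 − 86 = 84538.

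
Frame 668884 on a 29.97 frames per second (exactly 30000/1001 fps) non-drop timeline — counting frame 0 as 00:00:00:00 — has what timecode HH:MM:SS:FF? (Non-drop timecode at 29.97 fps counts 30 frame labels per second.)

06:11:36:04

668884 ÷ 30 = 22296 full seconds, remainder 4 frames.
22296 s = 6 h 11 min 36 s.
Timecode: 06:11:36:04.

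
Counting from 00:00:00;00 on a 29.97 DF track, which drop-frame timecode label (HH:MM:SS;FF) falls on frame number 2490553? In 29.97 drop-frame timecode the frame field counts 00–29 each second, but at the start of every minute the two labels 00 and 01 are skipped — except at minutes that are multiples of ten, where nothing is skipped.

Each 10-minute DF block holds 10 × 60 × 30 − 9 × 2 = 17982 frames. 2490553 ÷ 17982 → 138 full blocks, remainder 9037.
Within the partial block the first minute is 1800 frames and each further minute 1798, so 5 further minute boundaries passed. Total skipped labels = 18 × 138 + 2 × 5 = 2494.
Non-drop label index = 2490553 + 2494 = 2493047; at 30 labels/s that is 23:05:01:17, i.e. DF 23:05:01;17.

23:05:01;17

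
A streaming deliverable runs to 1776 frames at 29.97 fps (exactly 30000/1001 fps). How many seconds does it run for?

59.2592 seconds

Running time = 1776 / (30000/1001) = 59.2592 s.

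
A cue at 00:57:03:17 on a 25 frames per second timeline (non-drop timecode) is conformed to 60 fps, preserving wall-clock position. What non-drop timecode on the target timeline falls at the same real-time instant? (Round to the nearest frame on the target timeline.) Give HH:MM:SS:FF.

00:57:03:41

Source frame index: (0×3600 + 57×60 + 3) × 25 + 17 = 85592.
Real time: 85592 / (25) = 85592/25 s.
Target frame: (85592/25) × (60) = 1027104/5 ≈ 205420.800 → 205421.
At 60 labels/s: frame 205421 → 00:57:03:41.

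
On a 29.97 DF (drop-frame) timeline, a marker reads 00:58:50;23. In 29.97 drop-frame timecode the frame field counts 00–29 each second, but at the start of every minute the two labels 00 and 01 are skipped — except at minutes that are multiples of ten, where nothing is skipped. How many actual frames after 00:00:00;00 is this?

As if non-drop at 30 labels/s: (0 × 3600 + 58 × 60 + 50) × 30 + 23 = 105923.
Minute boundaries passed: 58; those not divisible by 10: 58 − 5 = 53; dropped labels = 2 × 53 = 106.
Actual frame index = 105923 − 106 = 105817.

105817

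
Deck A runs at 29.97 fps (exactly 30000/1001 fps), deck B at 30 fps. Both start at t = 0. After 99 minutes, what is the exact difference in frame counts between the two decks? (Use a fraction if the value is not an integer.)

99 min = 5940 s.
A emits 30000/1001 × 5940 = 16200000/91 frames; B emits 30 × 5940 = 178200.
Difference = 16200/91 frames (≈ 178.0220); B is ahead of A.

16200/91 frames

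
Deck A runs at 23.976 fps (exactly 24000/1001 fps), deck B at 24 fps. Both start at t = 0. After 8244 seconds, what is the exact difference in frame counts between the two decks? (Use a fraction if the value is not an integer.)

A emits 24000/1001 × 8244 = 197856000/1001 frames; B emits 24 × 8244 = 197856.
Difference = 197856/1001 frames (≈ 197.6583); B is ahead of A.

197856/1001 frames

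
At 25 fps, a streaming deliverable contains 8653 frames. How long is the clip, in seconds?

Running time = 8653 / (25) = 346.12 s.

346.12 seconds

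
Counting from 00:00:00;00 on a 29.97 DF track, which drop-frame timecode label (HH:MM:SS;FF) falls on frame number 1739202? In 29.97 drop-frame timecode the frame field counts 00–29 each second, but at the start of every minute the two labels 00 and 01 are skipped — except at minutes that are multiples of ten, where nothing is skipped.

16:07:11;14

Each 10-minute DF block holds 10 × 60 × 30 − 9 × 2 = 17982 frames. 1739202 ÷ 17982 → 96 full blocks, remainder 12930.
Within the partial block the first minute is 1800 frames and each further minute 1798, so 7 further minute boundaries passed. Total skipped labels = 18 × 96 + 2 × 7 = 1742.
Non-drop label index = 1739202 + 1742 = 1740944; at 30 labels/s that is 16:07:11:14, i.e. DF 16:07:11;14.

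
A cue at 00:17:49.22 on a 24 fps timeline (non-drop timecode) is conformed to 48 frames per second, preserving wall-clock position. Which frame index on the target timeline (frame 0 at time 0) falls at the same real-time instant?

Source frame index: (0×3600 + 17×60 + 49) × 24 + 22 = 25678.
Real time: 25678 / (24) = 12839/12 s.
Target frame: (12839/12) × (48) = 51356.

frame 51356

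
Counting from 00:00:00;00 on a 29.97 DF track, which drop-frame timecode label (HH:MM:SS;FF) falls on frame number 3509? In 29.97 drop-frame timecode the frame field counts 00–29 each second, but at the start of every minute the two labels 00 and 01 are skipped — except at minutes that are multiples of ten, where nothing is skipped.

00:01:57;01

Each 10-minute DF block holds 10 × 60 × 30 − 9 × 2 = 17982 frames. 3509 ÷ 17982 → 0 full blocks, remainder 3509.
Within the partial block the first minute is 1800 frames and each further minute 1798, so 1 further minute boundary passed. Total skipped labels = 18 × 0 + 2 × 1 = 2.
Non-drop label index = 3509 + 2 = 3511; at 30 labels/s that is 00:01:57:01, i.e. DF 00:01:57;01.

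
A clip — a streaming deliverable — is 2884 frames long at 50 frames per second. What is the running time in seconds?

Running time = 2884 / (50) = 57.68 s.

57.68 seconds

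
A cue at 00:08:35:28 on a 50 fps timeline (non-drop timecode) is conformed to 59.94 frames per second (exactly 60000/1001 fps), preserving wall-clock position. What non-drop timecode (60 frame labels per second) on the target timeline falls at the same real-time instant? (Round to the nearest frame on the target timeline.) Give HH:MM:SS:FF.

Source frame index: (0×3600 + 8×60 + 35) × 50 + 28 = 25778.
Real time: 25778 / (50) = 12889/25 s.
Target frame: (12889/25) × (60000/1001) = 30933600/1001 ≈ 30902.697 → 30903.
At 60 labels/s: frame 30903 → 00:08:35:03.

00:08:35:03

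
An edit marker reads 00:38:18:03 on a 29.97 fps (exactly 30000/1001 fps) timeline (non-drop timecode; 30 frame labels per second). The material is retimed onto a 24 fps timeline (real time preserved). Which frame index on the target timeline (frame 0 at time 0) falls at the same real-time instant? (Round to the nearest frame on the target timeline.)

Source frame index: (0×3600 + 38×60 + 18) × 30 + 3 = 68943.
Real time: 68943 / (30000/1001) = 23003981/10000 s.
Target frame: (23003981/10000) × (24) = 69011943/1250 ≈ 55209.554 → 55210.

frame 55210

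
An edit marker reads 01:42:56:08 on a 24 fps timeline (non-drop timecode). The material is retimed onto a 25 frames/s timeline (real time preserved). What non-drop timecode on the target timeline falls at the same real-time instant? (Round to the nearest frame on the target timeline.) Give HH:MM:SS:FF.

Source frame index: (1×3600 + 42×60 + 56) × 24 + 8 = 148232.
Real time: 148232 / (24) = 18529/3 s.
Target frame: (18529/3) × (25) = 463225/3 ≈ 154408.333 → 154408.
At 25 labels/s: frame 154408 → 01:42:56:08.

01:42:56:08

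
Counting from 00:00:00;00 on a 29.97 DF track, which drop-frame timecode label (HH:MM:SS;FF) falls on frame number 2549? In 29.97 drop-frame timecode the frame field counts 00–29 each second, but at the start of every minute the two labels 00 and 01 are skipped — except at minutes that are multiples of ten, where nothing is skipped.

Ten DF minutes hold 17982 frames, so frame 2549 lies in block 0 (frames 0–17981) with 2549 frames into that block.
The block's first minute is 1800 frames and the rest 1798 each; 2549 frames reaches minute 1, so 0 × 18 + 1 × 2 = 2 labels have been skipped so far.
Adding those back, label number 2549 + 2 = 2551 at 30 labels/s is 85 s + 1 f = 0 h 1 min 25 s frame 1, i.e. 00:01:25;01.

00:01:25;01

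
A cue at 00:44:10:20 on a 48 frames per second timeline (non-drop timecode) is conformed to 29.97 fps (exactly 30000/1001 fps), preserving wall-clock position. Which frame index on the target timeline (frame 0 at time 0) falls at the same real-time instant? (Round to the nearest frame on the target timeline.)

frame 79433

Source frame index: (0×3600 + 44×60 + 10) × 48 + 20 = 127220.
Real time: 127220 / (48) = 31805/12 s.
Target frame: (31805/12) × (30000/1001) = 79512500/1001 ≈ 79433.067 → 79433.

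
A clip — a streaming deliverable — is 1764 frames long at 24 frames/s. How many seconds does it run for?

Running time = 1764 / (24) = 73.5 s.

73.5 seconds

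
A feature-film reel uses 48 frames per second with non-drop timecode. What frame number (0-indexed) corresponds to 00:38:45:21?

111621

Total seconds to the label: (0 × 3600 + 38 × 60 + 45) = 2325.
Frame index = 2325 × 48 + 21 = 111621.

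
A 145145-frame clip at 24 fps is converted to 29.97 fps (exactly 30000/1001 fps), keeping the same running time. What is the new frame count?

181250 frames

Target frames = source frames × (target rate / source rate) = 145145 × (30000/1001)/(24) = 145145 × 1250/1001 = 181250.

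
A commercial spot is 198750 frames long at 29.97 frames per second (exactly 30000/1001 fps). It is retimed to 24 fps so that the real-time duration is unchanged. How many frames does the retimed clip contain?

159159 frames

Target frames = source frames × (target rate / source rate) = 198750 × (24)/(30000/1001) = 198750 × 1001/1250 = 159159.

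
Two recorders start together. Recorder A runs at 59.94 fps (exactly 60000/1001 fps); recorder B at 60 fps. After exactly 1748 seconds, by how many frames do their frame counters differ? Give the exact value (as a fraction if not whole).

A emits 60000/1001 × 1748 = 104880000/1001 frames; B emits 60 × 1748 = 104880.
Difference = 104880/1001 frames (≈ 104.7752); B is ahead of A.

104880/1001 frames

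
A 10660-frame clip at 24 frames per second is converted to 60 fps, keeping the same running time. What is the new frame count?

26650 frames

Target frames = source frames × (target rate / source rate) = 10660 × (60)/(24) = 10660 × 5/2 = 26650.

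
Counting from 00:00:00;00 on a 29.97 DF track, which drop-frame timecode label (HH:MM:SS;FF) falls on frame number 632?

Each 10-minute DF block holds 10 × 60 × 30 − 9 × 2 = 17982 frames. 632 ÷ 17982 → 0 full blocks, remainder 632.
Within the partial block the first minute is 1800 frames and each further minute 1798, so 0 further minute boundaries passed. Total skipped labels = 18 × 0 + 2 × 0 = 0.
Non-drop label index = 632 + 0 = 632; at 30 labels/s that is 00:00:21:02, i.e. DF 00:00:21;02.

00:00:21;02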